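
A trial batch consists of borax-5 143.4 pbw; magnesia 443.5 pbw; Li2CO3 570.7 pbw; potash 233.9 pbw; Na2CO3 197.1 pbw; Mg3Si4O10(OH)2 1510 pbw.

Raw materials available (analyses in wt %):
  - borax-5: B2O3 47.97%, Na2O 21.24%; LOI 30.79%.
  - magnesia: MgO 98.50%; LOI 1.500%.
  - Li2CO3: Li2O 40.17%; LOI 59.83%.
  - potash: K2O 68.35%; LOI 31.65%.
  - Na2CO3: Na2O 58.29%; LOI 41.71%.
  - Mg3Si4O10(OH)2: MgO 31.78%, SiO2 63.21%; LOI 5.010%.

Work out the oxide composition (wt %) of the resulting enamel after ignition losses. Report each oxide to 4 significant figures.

Intermediates appear with 4-significant-digit rounding on the page — full precision is kept at all times. Every reported value is rounded a single time — derived quantities are re-derived in full float precision (LOI, the totals, the six compositions, yield, net glass mass) from the weighed amounts for 2474 pbw of glass exactly as printed in either problem or answer.
Oxide masses out of the charge:
  B2O3: 143.4·0.4797 = 68.79 pbw
  K2O: 233.9·0.6835 = 159.9 pbw
  MgO: 443.5·0.9850 + 1510·0.3178 = 916.7 pbw
  Na2O: 143.4·0.2124 + 197.1·0.5829 = 145.3 pbw
  Li2O: 570.7·0.4017 = 229.3 pbw
  SiO2: 1510·0.6321 = 954.5 pbw
LOI: 143.4·0.3079 + 443.5·0.01500 + 570.7·0.5983 + 233.9·0.3165 + 197.1·0.4171 + 1510·0.05010 = 624.1 pbw
Resulting glass, batch − LOI: 3099 − 624.1 = 2474 pbw (consistent with Σ oxide mass)
wt % = oxide mass / glass mass × 100

Glass mass = 2474 pbw (batch 3099 − LOI 624.1).
Composition: B2O3 2.780%, K2O 6.461%, MgO 37.05%, Na2O 5.874%, Li2O 9.265%, SiO2 38.57%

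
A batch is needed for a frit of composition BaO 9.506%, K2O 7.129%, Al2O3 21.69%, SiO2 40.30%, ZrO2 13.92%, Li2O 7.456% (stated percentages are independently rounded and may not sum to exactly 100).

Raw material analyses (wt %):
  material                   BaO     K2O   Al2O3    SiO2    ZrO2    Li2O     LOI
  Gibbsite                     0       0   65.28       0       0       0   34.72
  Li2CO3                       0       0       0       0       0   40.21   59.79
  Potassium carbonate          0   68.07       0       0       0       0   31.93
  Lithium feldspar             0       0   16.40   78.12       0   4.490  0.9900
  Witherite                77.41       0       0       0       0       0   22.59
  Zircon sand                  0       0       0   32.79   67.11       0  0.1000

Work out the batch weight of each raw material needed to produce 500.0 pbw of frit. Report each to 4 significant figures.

Values along the way are printed rounded to 4 significant digits on the page — each numeric step maintains full float precision all the way through. Every reported number carries a single rounding; derived quantities, which include LOI, six oxide percentages, net glass mass, the totals, the yield, are recomputed in full float precision, as quoted within the problem or answer text, starting from the weights on 500.0 pbw of glass.
Target masses of each oxide per 500.0 pbw frit:
  BaO: 9.506% × 500.0 = 47.53 pbw
  K2O: 7.129% × 500.0 = 35.65 pbw
  Al2O3: 21.69% × 500.0 = 108.4 pbw
  SiO2: 40.30% × 500.0 = 201.5 pbw
  ZrO2: 13.92% × 500.0 = 69.60 pbw
  Li2O: 7.456% × 500.0 = 37.28 pbw
A balance pass over the oxides, with the batch weights as given, relative to the basis at hand (summed amounts equal target values inside rounding margins):
  BaO: 61.40·0.7741 = 47.53 pbw (target 47.53 pbw)
  K2O: 52.37·0.6807 = 35.65 pbw (target 35.65 pbw)
  Al2O3: 112.3·0.6528 + 214.4·0.1640 = 108.5 pbw (target 108.4 pbw)
  SiO2: 214.4·0.7812 + 103.7·0.3279 = 201.5 pbw (target 201.5 pbw)
  ZrO2: 103.7·0.6711 = 69.59 pbw (target 69.60 pbw)
  Li2O: 68.77·0.4021 + 214.4·0.04490 = 37.28 pbw (target 37.28 pbw)
The glass-mass cross-check: batch total minus LOI = 500.0 pbw (summing oxide targets gives 500.0 pbw; stated basis 500.0 pbw — deltas are rounding alone).
Whole-batch sum: Σ batch = 612.9 pbw; LOI removed, Σ of batch·LOI: 112.9 pbw; as yield: glass ÷ batch → 81.58%.

Batch per 500.0 pbw frit:
  Gibbsite: 112.3 pbw
  Li2CO3: 68.77 pbw
  Potassium carbonate: 52.37 pbw
  Lithium feldspar: 214.4 pbw
  Witherite: 61.40 pbw
  Zircon sand: 103.7 pbw
Total batch = 612.9 pbw; LOI loss = 112.9 pbw; yield = 81.58%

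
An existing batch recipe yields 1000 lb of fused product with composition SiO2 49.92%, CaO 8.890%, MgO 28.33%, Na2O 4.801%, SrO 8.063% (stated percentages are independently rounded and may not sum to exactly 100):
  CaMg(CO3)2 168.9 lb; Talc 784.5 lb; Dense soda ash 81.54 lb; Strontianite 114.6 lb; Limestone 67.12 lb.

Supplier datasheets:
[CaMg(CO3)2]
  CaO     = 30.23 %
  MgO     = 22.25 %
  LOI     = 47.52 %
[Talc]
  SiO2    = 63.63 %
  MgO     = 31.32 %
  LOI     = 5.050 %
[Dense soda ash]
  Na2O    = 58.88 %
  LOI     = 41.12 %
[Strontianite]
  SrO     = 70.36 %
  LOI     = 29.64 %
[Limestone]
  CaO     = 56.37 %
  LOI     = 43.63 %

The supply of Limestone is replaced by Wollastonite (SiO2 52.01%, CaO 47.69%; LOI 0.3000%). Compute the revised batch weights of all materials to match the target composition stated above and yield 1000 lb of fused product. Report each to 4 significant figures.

Revised batch per 1000 lb fused product:
  CaMg(CO3)2: 221.7 lb
  Talc: 747.0 lb
  Dense soda ash: 81.54 lb
  Strontianite: 114.6 lb
  Wollastonite: 45.88 lb
Total batch = 1211 lb; LOI loss = 210.7 lb

All arithmetic maintains exact precision through the solve. Rounding to four significant figures governs every in-between result as displayed. Every reported figure is rounded exactly once; the derived quantities are re-derived in exact precision (the yield, five oxide percentages, net glass mass, the totals, ignition loss) from the batch weights per 1000 lb of glass as set out in either problem or answer.
Target oxide masses per 1000 lb fused product:
  SiO2: 49.92% × 1000 = 499.2 lb
  CaO: 8.890% × 1000 = 88.90 lb
  MgO: 28.33% × 1000 = 283.3 lb
  Na2O: 4.801% × 1000 = 48.01 lb
  SrO: 8.063% × 1000 = 80.63 lb
Checking each oxide sum on the weights just shown, at the basis given (oxide sums agree with the targets net of answer rounding effects):
  SiO2: 747.0·0.6363 + 45.88·0.5201 = 499.2 lb (target 499.2 lb)
  CaO: 221.7·0.3023 + 45.88·0.4769 = 88.90 lb (target 88.90 lb)
  MgO: 221.7·0.2225 + 747.0·0.3132 = 283.3 lb (target 283.3 lb)
  Na2O: 81.54·0.5888 = 48.01 lb (target 48.01 lb)
  SrO: 114.6·0.7036 = 80.63 lb (target 80.63 lb)
Glass-mass sanity pass: net batch after ignition = 1000 lb (summing oxide targets gives 1000 lb; stated basis 1000 lb — rounding explains the deltas).
Batch total: Σ batch = 1211 lb; ignition loss, Σ(batch × LOI) = 210.7 lb; yield, glass over the total, = 82.60%.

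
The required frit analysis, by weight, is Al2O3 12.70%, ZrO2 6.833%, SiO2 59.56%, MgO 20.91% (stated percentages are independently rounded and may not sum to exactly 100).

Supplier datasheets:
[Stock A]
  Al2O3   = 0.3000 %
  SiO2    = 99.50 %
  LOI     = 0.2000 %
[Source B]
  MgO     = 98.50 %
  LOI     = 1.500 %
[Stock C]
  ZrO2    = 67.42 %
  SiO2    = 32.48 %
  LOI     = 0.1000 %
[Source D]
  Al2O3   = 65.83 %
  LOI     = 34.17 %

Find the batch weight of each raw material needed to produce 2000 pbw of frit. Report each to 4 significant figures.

Every computation runs at full float precision from start to finish; intermediates are printed (rounded to four significant digits) at each printed step. Every reported figure includes exactly one rounding — all derived quantities (totals, the four compositions, LOI, yield, glass mass) are rebuilt using the weight values per 2000 pbw of glass in full float precision, exactly as printed in the problem or answer text.
Target masses of each oxide per 2000 pbw frit:
  Al2O3: 12.70% × 2000 = 254.0 pbw
  ZrO2: 6.833% × 2000 = 136.7 pbw
  SiO2: 59.56% × 2000 = 1191 pbw
  MgO: 20.91% × 2000 = 418.2 pbw
Sums-versus-targets review working from each reported weight, for the quoted basis mass (summed amounts equal target values modulo rounding of the values):
  Al2O3: 1131·0.003000 + 380.7·0.6583 = 254.0 pbw (target 254.0 pbw)
  ZrO2: 202.7·0.6742 = 136.7 pbw (target 136.7 pbw)
  SiO2: 1131·0.9950 + 202.7·0.3248 = 1191 pbw (target 1191 pbw)
  MgO: 424.6·0.9850 = 418.2 pbw (target 418.2 pbw)
Glass mass check: total batch − LOI = 2000 pbw (the Σ of target masses is 2000 pbw; basis as stated: 2000 pbw — any gap is answer rounding).
Adding the batch up: Σ batch = 2139 pbw; ignition loss, Σ(batch × LOI) = 138.9 pbw; glass ÷ batch gives a yield of 93.51%.

Batch per 2000 pbw frit:
  Stock A: 1131 pbw
  Source B: 424.6 pbw
  Stock C: 202.7 pbw
  Source D: 380.7 pbw
Total batch = 2139 pbw; LOI loss = 138.9 pbw; yield = 93.51%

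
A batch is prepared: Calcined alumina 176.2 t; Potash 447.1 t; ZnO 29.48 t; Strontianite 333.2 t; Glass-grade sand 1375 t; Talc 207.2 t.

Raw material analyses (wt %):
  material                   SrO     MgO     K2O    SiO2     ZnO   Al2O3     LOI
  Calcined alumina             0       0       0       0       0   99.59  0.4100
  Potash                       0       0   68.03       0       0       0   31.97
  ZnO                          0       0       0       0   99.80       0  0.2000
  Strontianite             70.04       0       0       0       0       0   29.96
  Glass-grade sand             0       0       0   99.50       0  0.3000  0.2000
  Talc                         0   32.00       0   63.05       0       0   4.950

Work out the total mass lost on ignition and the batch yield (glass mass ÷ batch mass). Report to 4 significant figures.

The whole derivation holds exact precision through every step; intermediates are rounded to 4 significant digits wherever printed; exactly one rounding goes into every reported value — derived quantities (the totals, glass mass, the six compositions, LOI, yield) are re-derived from the weighed amounts for 2312 t of glass at full precision as they appear in the problem or the answer.
Ignition loss by material:
  Calcined alumina: 176.2 × 0.004100 = 0.7224 t
  Potash: 447.1 × 0.3197 = 142.9 t
  ZnO: 29.48 × 0.002000 = 0.05896 t
  Strontianite: 333.2 × 0.2996 = 99.83 t
  Glass-grade sand: 1375 × 0.002000 = 2.750 t
  Talc: 207.2 × 0.04950 = 10.26 t
Total LOI = 256.6 t
Glass = batch − LOI = 2568 − 256.6 = 2312 t

LOI loss = 256.6 t; glass = 2312 t; yield = 90.01%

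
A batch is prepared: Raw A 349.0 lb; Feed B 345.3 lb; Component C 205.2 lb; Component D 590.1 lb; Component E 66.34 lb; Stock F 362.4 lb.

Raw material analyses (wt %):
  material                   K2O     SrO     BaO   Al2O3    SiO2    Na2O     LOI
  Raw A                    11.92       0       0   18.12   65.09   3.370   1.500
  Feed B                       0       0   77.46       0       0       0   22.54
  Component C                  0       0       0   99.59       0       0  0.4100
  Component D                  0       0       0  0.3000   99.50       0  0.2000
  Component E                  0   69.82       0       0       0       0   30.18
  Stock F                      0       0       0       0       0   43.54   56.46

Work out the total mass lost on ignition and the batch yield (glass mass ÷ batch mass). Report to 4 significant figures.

Working values appear rounded to 4 significant figures in the working; the whole derivation holds full precision at each step — a single rounding finalizes each reported number. All derived quantities, including glass mass, LOI, yield, six oxide percentages, the totals, are rebuilt from the weighed amounts for 1609 lb of glass at full float precision, as they appear in the problem or answer text.
Material-by-material LOI:
  Raw A: 349.0 × 0.01500 = 5.235 lb
  Feed B: 345.3 × 0.2254 = 77.83 lb
  Component C: 205.2 × 0.004100 = 0.8413 lb
  Component D: 590.1 × 0.002000 = 1.180 lb
  Component E: 66.34 × 0.3018 = 20.02 lb
  Stock F: 362.4 × 0.5646 = 204.6 lb
Total LOI = 309.7 lb
Glass = batch − LOI = 1918 − 309.7 = 1609 lb

LOI loss = 309.7 lb; glass = 1609 lb; yield = 83.85%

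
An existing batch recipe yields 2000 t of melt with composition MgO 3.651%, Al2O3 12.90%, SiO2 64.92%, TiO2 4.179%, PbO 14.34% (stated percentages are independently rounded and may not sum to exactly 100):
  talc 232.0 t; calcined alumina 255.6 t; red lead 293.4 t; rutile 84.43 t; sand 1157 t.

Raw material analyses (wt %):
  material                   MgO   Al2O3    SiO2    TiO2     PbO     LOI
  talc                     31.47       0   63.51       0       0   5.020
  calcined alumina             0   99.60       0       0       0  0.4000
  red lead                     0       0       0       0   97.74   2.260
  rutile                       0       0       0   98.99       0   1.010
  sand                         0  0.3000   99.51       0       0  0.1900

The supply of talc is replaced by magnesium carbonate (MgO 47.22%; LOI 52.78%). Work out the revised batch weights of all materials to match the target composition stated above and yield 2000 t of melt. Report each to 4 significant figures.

Working values are displayed, with 4-significant-figure rounding, alongside each step; the whole derivation maintains exact precision in all steps — each reported figure is rounded once only. The derived quantities (ignition loss, net glass mass, totals, five oxide percentages, the yield) are carried at full precision using the weight values at 2000 t of glass as set out in problem or answer.
Oxide-by-oxide targets in 2000 t melt:
  MgO: 3.651% × 2000 = 73.02 t
  Al2O3: 12.90% × 2000 = 258.0 t
  SiO2: 64.92% × 2000 = 1298 t
  TiO2: 4.179% × 2000 = 83.58 t
  PbO: 14.34% × 2000 = 286.8 t
Mass-balance tally per oxide given the weights on record, at the basis given (sums match the target masses modulo rounding of the values):
  MgO: 154.6·0.4722 = 73.00 t (target 73.02 t)
  Al2O3: 255.1·0.9960 + 1305·0.003000 = 258.0 t (target 258.0 t)
  SiO2: 1305·0.9951 = 1299 t (target 1298 t)
  TiO2: 84.43·0.9899 = 83.58 t (target 83.58 t)
  PbO: 293.4·0.9774 = 286.8 t (target 286.8 t)
Glass-mass bookkeeping: Σ batch − LOI loss = 2000 t (the targets, summed, come to 2000 t; versus the stated basis of 2000 t — rounding explains the deltas).
Batch grand total — Σ batch = 2093 t; LOI removed, Σ of batch·LOI: 92.58 t; the yield ratio, glass ÷ batch: 95.58%.

Revised batch per 2000 t melt:
  magnesium carbonate: 154.6 t
  calcined alumina: 255.1 t
  red lead: 293.4 t
  rutile: 84.43 t
  sand: 1305 t
Total batch = 2093 t; LOI loss = 92.58 t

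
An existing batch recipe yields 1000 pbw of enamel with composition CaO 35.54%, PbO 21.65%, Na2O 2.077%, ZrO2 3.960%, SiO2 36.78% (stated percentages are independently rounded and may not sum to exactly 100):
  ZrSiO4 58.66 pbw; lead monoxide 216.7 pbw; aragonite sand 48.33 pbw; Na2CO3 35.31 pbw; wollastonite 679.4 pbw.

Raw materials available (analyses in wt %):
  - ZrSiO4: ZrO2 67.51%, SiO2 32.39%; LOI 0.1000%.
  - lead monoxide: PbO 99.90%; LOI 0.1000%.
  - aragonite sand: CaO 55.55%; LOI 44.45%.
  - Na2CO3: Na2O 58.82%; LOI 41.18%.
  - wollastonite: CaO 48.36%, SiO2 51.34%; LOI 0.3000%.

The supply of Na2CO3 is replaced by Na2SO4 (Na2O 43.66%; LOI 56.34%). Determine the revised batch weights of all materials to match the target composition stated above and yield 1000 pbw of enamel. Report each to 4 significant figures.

Revised batch per 1000 pbw enamel:
  ZrSiO4: 58.66 pbw
  lead monoxide: 216.7 pbw
  aragonite sand: 48.33 pbw
  Na2SO4: 47.57 pbw
  wollastonite: 679.4 pbw
Total batch = 1051 pbw; LOI loss = 50.60 pbw

The whole derivation keeps exact precision through the solve. In-progress results are shown, rounded to 4 significant digits, alongside each step. Each reported result sees exactly one rounding; derived quantities (net glass mass, LOI, the totals, the yield, five oxide percentages) are recomputed from the weighed amounts on 1000 pbw of glass in full float precision, exactly as printed in problem or answer.
Target oxide masses per 1000 pbw enamel:
  CaO: 35.54% × 1000 = 355.4 pbw
  PbO: 21.65% × 1000 = 216.5 pbw
  Na2O: 2.077% × 1000 = 20.77 pbw
  ZrO2: 3.960% × 1000 = 39.60 pbw
  SiO2: 36.78% × 1000 = 367.8 pbw
Mass-balance tally per oxide per the reported batch figures, against the basis in use (sums match the target masses net of answer rounding effects):
  CaO: 48.33·0.5555 + 679.4·0.4836 = 355.4 pbw (target 355.4 pbw)
  PbO: 216.7·0.9990 = 216.5 pbw (target 216.5 pbw)
  Na2O: 47.57·0.4366 = 20.77 pbw (target 20.77 pbw)
  ZrO2: 58.66·0.6751 = 39.60 pbw (target 39.60 pbw)
  SiO2: 58.66·0.3239 + 679.4·0.5134 = 367.8 pbw (target 367.8 pbw)
Glass mass check: total batch − LOI = 1000 pbw (the Σ of target masses is 1000 pbw; against the stated basis, 1000 pbw — a pure rounding effect).
Whole-batch sum: Σ batch = 1051 pbw; loss to ignition Σ batch·LOI = 50.60 pbw; the yield ratio, glass ÷ batch: 95.18%.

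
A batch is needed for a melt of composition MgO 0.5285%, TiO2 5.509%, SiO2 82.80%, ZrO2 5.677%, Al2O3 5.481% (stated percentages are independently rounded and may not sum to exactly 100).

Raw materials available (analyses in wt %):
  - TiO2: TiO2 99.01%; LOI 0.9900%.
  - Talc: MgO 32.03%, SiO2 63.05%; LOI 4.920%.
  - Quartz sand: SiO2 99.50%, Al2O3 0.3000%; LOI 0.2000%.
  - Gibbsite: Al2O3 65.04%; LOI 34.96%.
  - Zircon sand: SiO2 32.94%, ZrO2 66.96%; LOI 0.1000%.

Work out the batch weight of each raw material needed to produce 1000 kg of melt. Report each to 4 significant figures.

Batch per 1000 kg melt:
  TiO2: 55.64 kg
  Talc: 16.50 kg
  Quartz sand: 793.6 kg
  Gibbsite: 80.61 kg
  Zircon sand: 84.78 kg
Total batch = 1031 kg; LOI loss = 31.22 kg; yield = 96.97%

Each numeric step holds full precision from first step to last — intermediates appear rounded to 4 significant digits as written. Each reported number undergoes a single rounding. Derived quantities, which include the yield, ignition loss, the five compositions, the totals, glass mass, are rebuilt in exact precision, as given in either problem or answer, using the weight values per 1000 kg of glass.
The oxide mass targets at 1000 kg melt:
  MgO: 0.5285% × 1000 = 5.285 kg
  TiO2: 5.509% × 1000 = 55.09 kg
  SiO2: 82.80% × 1000 = 828.0 kg
  ZrO2: 5.677% × 1000 = 56.77 kg
  Al2O3: 5.481% × 1000 = 54.81 kg
A balance pass over the oxides, applying the batch weights above, under the basis named above (sums match the target masses inside rounding margins):
  MgO: 16.50·0.3203 = 5.285 kg (target 5.285 kg)
  TiO2: 55.64·0.9901 = 55.09 kg (target 55.09 kg)
  SiO2: 16.50·0.6305 + 793.6·0.9950 + 84.78·0.3294 = 828.0 kg (target 828.0 kg)
  ZrO2: 84.78·0.6696 = 56.77 kg (target 56.77 kg)
  Al2O3: 793.6·0.003000 + 80.61·0.6504 = 54.81 kg (target 54.81 kg)
Mass balance on the glass: total charge less LOI = 999.9 kg (per-oxide target masses sum to 1000 kg; the stated basis being 1000 kg — rounding explains the deltas).
Summing the batch: Σ batch = 1031 kg; ignition loss, Σ(batch × LOI) = 31.22 kg; as yield: glass ÷ batch → 96.97%.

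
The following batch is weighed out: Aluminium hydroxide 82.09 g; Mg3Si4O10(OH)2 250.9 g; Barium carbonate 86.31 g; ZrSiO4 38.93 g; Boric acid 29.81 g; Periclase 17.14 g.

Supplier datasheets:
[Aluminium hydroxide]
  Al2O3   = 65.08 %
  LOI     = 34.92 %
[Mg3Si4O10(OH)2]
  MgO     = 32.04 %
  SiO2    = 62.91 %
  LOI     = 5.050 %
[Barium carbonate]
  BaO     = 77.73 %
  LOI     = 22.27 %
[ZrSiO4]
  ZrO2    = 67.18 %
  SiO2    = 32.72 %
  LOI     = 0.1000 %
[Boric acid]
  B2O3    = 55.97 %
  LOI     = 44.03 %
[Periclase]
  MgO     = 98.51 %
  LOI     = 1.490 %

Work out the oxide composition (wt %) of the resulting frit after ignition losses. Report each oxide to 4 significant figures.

All arithmetic carries full precision in every operation — working values are shown rounded to four significant figures when written out — every reported value takes exactly one rounding; all derived quantities, which include six oxide percentages, LOI, the totals, net glass mass, the yield, are recomputed at full precision, exactly as shown in the problem or the answer, starting from the weights per 431.2 g of glass.
Oxide-by-oxide delivered mass:
  MgO: 250.9·0.3204 + 17.14·0.9851 = 97.27 g
  ZrO2: 38.93·0.6718 = 26.15 g
  SiO2: 250.9·0.6291 + 38.93·0.3272 = 170.6 g
  Al2O3: 82.09·0.6508 = 53.42 g
  B2O3: 29.81·0.5597 = 16.68 g
  BaO: 86.31·0.7773 = 67.09 g
LOI: 82.09·0.3492 + 250.9·0.05050 + 86.31·0.2227 + 38.93·0.001000 + 29.81·0.4403 + 17.14·0.01490 = 73.98 g
Glass = total batch minus LOI = 505.2 − 73.98 = 431.2 g (= the summed oxide contributions)
each oxide over glass, ×100, is wt %

Glass mass = 431.2 g (batch 505.2 − LOI 73.98).
Composition: MgO 22.56%, ZrO2 6.065%, SiO2 39.56%, Al2O3 12.39%, B2O3 3.869%, BaO 15.56%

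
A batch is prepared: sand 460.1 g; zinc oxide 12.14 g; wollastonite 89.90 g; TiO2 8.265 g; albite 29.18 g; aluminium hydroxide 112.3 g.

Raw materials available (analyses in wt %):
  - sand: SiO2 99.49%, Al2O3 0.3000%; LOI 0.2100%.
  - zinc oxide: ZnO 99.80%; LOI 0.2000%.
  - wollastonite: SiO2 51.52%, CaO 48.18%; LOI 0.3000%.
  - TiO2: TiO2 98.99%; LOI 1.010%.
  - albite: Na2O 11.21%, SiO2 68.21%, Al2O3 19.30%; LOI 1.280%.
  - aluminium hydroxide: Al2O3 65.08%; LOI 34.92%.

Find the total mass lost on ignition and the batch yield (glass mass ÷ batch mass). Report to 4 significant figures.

Mid-chain values appear with 4-significant-digit rounding as written; all internal work holds exact precision through the solve; every reported value undergoes a single rounding — derived quantities, which include yield, the totals, ignition loss, glass mass, the six compositions, are rebuilt in exact precision, as they appear in either problem or answer, starting from the weights on 671.0 g of glass.
Material-by-material LOI:
  sand: 460.1 × 0.002100 = 0.9662 g
  zinc oxide: 12.14 × 0.002000 = 0.02428 g
  wollastonite: 89.90 × 0.003000 = 0.2697 g
  TiO2: 8.265 × 0.01010 = 0.08348 g
  albite: 29.18 × 0.01280 = 0.3735 g
  aluminium hydroxide: 112.3 × 0.3492 = 39.22 g
Total LOI = 40.93 g
Glass = batch − LOI = 711.9 − 40.93 = 671.0 g

LOI loss = 40.93 g; glass = 671.0 g; yield = 94.25%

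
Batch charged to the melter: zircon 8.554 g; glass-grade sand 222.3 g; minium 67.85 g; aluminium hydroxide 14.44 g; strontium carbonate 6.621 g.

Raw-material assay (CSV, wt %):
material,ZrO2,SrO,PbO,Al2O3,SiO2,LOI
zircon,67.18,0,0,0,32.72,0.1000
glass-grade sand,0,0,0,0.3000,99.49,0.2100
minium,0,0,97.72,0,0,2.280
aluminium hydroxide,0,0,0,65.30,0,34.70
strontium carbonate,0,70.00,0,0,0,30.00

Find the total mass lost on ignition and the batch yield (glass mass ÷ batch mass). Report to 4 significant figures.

All internal work runs at exact precision from start to finish; mid-chain values are printed, with 4-significant-digit rounding, alongside each step; each reported result takes just one rounding. Derived quantities, which include the yield, the totals, LOI, five oxide percentages, glass mass, are computed in full precision, exactly as printed in problem or answer, from the batch weights per 310.7 g of glass.
Material-by-material LOI:
  zircon: 8.554 × 0.001000 = 0.008554 g
  glass-grade sand: 222.3 × 0.002100 = 0.4668 g
  minium: 67.85 × 0.02280 = 1.547 g
  aluminium hydroxide: 14.44 × 0.3470 = 5.011 g
  strontium carbonate: 6.621 × 0.3000 = 1.986 g
Total LOI = 9.019 g
Glass = batch − LOI = 319.8 − 9.019 = 310.7 g

LOI loss = 9.019 g; glass = 310.7 g; yield = 97.18%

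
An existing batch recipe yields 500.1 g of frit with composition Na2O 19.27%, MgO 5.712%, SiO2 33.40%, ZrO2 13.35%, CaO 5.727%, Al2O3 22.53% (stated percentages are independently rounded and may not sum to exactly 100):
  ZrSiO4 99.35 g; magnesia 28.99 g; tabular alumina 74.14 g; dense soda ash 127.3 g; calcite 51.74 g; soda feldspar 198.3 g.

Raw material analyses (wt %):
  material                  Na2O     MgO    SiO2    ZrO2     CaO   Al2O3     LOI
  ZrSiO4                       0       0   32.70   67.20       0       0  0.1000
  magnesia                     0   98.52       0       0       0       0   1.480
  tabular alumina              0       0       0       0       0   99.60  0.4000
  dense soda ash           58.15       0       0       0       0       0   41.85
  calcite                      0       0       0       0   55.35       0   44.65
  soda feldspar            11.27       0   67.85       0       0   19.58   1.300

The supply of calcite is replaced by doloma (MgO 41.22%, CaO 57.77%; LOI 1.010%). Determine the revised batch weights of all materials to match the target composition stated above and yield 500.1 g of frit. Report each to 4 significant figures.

Full precision is held throughout; values along the way appear rounded to four significant figures at each printed step — each reported figure is rounded only once. All derived quantities, including totals, the six compositions, ignition loss, glass mass, yield, are carried from the batch weights per 500.1 g of glass at full float precision, as quoted within problem or answer.
The oxide mass targets at 500.1 g frit:
  Na2O: 19.27% × 500.1 = 96.37 g
  MgO: 5.712% × 500.1 = 28.57 g
  SiO2: 33.40% × 500.1 = 167.0 g
  ZrO2: 13.35% × 500.1 = 66.76 g
  CaO: 5.727% × 500.1 = 28.64 g
  Al2O3: 22.53% × 500.1 = 112.7 g
A balance pass over the oxides, using the reported weights, relative to the basis at hand (oxide sums agree with the targets inside rounding margins):
  Na2O: 127.3·0.5815 + 198.3·0.1127 = 96.37 g (target 96.37 g)
  MgO: 8.252·0.9852 + 49.58·0.4122 = 28.57 g (target 28.57 g)
  SiO2: 99.35·0.3270 + 198.3·0.6785 = 167.0 g (target 167.0 g)
  ZrO2: 99.35·0.6720 = 66.76 g (target 66.76 g)
  CaO: 49.58·0.5777 = 28.64 g (target 28.64 g)
  Al2O3: 74.14·0.9960 + 198.3·0.1958 = 112.7 g (target 112.7 g)
Consistency of the glass mass: whole batch net of LOI = 500.1 g (per-oxide target masses sum to 500.0 g; the stated basis being 500.1 g — rounding explains the deltas).
Total batch = Σ batch = 556.9 g; ignition loss, Σ(batch × LOI) = 56.87 g; the yield ratio, glass ÷ batch: 89.79%.

Revised batch per 500.1 g frit:
  ZrSiO4: 99.35 g
  magnesia: 8.252 g
  tabular alumina: 74.14 g
  dense soda ash: 127.3 g
  doloma: 49.58 g
  soda feldspar: 198.3 g
Total batch = 556.9 g; LOI loss = 56.87 g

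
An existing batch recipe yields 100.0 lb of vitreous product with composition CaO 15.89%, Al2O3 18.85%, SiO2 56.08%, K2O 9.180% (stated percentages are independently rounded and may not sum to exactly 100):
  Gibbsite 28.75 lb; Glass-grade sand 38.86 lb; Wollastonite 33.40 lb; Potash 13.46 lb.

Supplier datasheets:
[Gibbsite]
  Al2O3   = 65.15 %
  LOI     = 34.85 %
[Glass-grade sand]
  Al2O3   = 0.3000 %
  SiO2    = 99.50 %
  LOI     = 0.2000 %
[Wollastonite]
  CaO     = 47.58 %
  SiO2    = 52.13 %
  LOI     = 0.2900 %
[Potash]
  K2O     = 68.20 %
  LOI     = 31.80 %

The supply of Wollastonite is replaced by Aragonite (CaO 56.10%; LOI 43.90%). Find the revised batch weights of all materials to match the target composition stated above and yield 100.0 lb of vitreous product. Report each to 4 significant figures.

The working math carries exact precision from first step to last; in-progress results are displayed (rounded to four significant digits) between the steps — a single rounding completes each reported result; derived quantities (four oxide percentages, glass mass, the totals, LOI, yield) are rebuilt using the weight values per 100.0 lb of glass at full float precision, as they appear in either problem or answer.
The oxide mass targets at 100.0 lb vitreous product:
  CaO: 15.89% × 100.0 = 15.89 lb
  Al2O3: 18.85% × 100.0 = 18.85 lb
  SiO2: 56.08% × 100.0 = 56.08 lb
  K2O: 9.180% × 100.0 = 9.180 lb
A balance pass over the oxides, given the weights on record, for the quoted basis mass (each sum matches its target mass given rounding of the digits):
  CaO: 28.32·0.5610 = 15.89 lb (target 15.89 lb)
  Al2O3: 28.67·0.6515 + 56.36·0.003000 = 18.85 lb (target 18.85 lb)
  SiO2: 56.36·0.9950 = 56.08 lb (target 56.08 lb)
  K2O: 13.46·0.6820 = 9.180 lb (target 9.180 lb)
Auditing the glass mass value: net batch after ignition = 99.99 lb (targets for the oxides total 100.0 lb; the stated basis being 100.0 lb — differing by rounding only).
Total batch = Σ batch = 126.8 lb; loss to ignition Σ batch·LOI = 26.82 lb; yield, glass over the total, = 78.85%.

Revised batch per 100.0 lb vitreous product:
  Gibbsite: 28.67 lb
  Glass-grade sand: 56.36 lb
  Aragonite: 28.32 lb
  Potash: 13.46 lb
Total batch = 126.8 lb; LOI loss = 26.82 lb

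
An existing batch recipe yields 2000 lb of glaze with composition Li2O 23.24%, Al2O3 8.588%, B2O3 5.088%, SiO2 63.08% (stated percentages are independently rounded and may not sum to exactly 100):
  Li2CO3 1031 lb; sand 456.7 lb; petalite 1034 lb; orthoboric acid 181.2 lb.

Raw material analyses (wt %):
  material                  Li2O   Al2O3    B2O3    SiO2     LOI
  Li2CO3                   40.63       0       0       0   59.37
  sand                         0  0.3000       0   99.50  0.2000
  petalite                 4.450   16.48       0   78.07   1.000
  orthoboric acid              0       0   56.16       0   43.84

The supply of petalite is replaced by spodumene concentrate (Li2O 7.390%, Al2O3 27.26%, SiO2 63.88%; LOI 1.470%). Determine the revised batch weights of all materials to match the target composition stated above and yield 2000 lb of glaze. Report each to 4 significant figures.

Revised batch per 2000 lb glaze:
  Li2CO3: 1031 lb
  sand: 869.6 lb
  spodumene concentrate: 620.5 lb
  orthoboric acid: 181.2 lb
Total batch = 2702 lb; LOI loss = 702.4 lb

The whole derivation carries exact precision at every stage — working values are shown, rounded to four significant figures, in the printout; each reported number includes exactly one rounding; the derived quantities (net glass mass, yield, totals, LOI, four oxide percentages) are recomputed starting from the weights at 2000 lb of glass in full float precision, exactly as shown in the question or the answer.
Target masses of each oxide per 2000 lb glaze:
  Li2O: 23.24% × 2000 = 464.8 lb
  Al2O3: 8.588% × 2000 = 171.8 lb
  B2O3: 5.088% × 2000 = 101.8 lb
  SiO2: 63.08% × 2000 = 1262 lb
Balance tally, oxide-wise, given the weights on record, under the basis named above (each sum matches its target mass net of answer rounding effects):
  Li2O: 1031·0.4063 + 620.5·0.07390 = 464.8 lb (target 464.8 lb)
  Al2O3: 869.6·0.003000 + 620.5·0.2726 = 171.8 lb (target 171.8 lb)
  B2O3: 181.2·0.5616 = 101.8 lb (target 101.8 lb)
  SiO2: 869.6·0.9950 + 620.5·0.6388 = 1262 lb (target 1262 lb)
Consistency of the glass mass: batch total minus LOI = 2000 lb (per-oxide target masses sum to 2000 lb; basis as stated: 2000 lb — gaps are rounding artifacts).
Batch total: Σ batch = 2702 lb; LOI removed, Σ of batch·LOI: 702.4 lb; yield: glass divided by total = 74.01%.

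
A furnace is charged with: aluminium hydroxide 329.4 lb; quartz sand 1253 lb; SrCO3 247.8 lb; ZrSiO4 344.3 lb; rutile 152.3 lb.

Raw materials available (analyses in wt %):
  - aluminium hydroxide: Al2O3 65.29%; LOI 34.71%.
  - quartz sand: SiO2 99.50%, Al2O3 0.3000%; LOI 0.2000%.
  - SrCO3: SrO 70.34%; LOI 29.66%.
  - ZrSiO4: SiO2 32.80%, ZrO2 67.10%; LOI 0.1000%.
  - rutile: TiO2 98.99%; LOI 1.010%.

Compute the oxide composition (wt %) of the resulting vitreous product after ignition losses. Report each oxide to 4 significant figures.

Glass mass = 2135 lb (batch 2327 − LOI 192.2).
Composition: SiO2 63.70%, SrO 8.166%, Al2O3 10.25%, ZrO2 10.82%, TiO2 7.063%

All arithmetic holds full precision all the way through — mid-chain values are printed, rounded to four significant digits, across the worked steps. A single rounding produces every reported result — the derived quantities are computed starting from the weights at 2135 lb of glass in exact precision (LOI, yield, the five compositions, net glass mass, the totals), exactly as shown in the problem or answer text.
Oxide masses out of the charge:
  SiO2: 1253·0.9950 + 344.3·0.3280 = 1360 lb
  SrO: 247.8·0.7034 = 174.3 lb
  Al2O3: 329.4·0.6529 + 1253·0.003000 = 218.8 lb
  ZrO2: 344.3·0.6710 = 231.0 lb
  TiO2: 152.3·0.9899 = 150.8 lb
LOI: 329.4·0.3471 + 1253·0.002000 + 247.8·0.2966 + 344.3·0.001000 + 152.3·0.01010 = 192.2 lb
The glass mass, total less LOI, = 2327 − 192.2 = 2135 lb (matching Σ of the oxides)
wt % = oxide mass / glass mass × 100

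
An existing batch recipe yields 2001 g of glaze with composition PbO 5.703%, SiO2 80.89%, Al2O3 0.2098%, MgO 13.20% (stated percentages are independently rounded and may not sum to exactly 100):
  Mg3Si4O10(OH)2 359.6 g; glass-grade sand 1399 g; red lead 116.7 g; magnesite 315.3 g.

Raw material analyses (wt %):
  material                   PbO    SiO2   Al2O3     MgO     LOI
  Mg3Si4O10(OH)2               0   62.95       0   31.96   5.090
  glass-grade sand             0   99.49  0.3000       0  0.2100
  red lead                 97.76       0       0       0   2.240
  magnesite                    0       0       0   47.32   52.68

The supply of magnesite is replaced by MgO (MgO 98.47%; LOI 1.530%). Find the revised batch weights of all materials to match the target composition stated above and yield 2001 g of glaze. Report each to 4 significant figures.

The whole derivation carries exact precision from first step to last; mid-chain values are shown rounded off to 4 significant digits across the worked steps. Every reported number is rounded just once; derived quantities, including glass mass, totals, four oxide percentages, ignition loss, the yield, are re-derived starting from the weights for 2001 g of glass at full precision, exactly as printed in the problem or answer text.
Per-oxide target masses for 2001 g glaze:
  PbO: 5.703% × 2001 = 114.1 g
  SiO2: 80.89% × 2001 = 1619 g
  Al2O3: 0.2098% × 2001 = 4.198 g
  MgO: 13.20% × 2001 = 264.1 g
Sums-versus-targets review with the batch weights as given, under the basis named above (each sum matches its target mass once rounding is allowed for):
  PbO: 116.7·0.9776 = 114.1 g (target 114.1 g)
  SiO2: 359.6·0.6295 + 1399·0.9949 = 1618 g (target 1619 g)
  Al2O3: 1399·0.003000 = 4.197 g (target 4.198 g)
  MgO: 359.6·0.3196 + 151.5·0.9847 = 264.1 g (target 264.1 g)
Mass balance on the glass: total charge less LOI = 2001 g (per-oxide target masses sum to 2001 g; against the stated basis, 2001 g — gaps are rounding artifacts).
Total batch = Σ batch = 2027 g; the LOI term Σ batch·LOI equals 26.17 g; yield, glass over the total, = 98.71%.

Revised batch per 2001 g glaze:
  Mg3Si4O10(OH)2: 359.6 g
  glass-grade sand: 1399 g
  red lead: 116.7 g
  MgO: 151.5 g
Total batch = 2027 g; LOI loss = 26.17 g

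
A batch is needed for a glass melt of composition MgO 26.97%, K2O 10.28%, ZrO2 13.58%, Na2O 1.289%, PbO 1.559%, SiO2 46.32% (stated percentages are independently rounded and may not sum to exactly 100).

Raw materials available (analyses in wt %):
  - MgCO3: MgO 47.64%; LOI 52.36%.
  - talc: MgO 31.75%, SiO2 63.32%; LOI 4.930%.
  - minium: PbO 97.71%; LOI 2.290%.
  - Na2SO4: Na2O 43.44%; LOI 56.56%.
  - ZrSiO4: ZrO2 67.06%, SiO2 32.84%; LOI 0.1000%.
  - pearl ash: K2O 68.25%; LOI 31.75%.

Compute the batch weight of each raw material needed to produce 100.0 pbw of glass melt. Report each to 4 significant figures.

Working values are printed rounded to 4 significant figures between the steps — the working math carries full float precision in all steps; exactly one rounding goes into each reported number — derived quantities are computed using the weight values at 100.0 pbw of glass in full float precision (the six compositions, the totals, net glass mass, yield, ignition loss) exactly as shown in either problem or answer.
Oxide mass targets, per 100.0 pbw glass melt:
  MgO: 26.97% × 100.0 = 26.97 pbw
  K2O: 10.28% × 100.0 = 10.28 pbw
  ZrO2: 13.58% × 100.0 = 13.58 pbw
  Na2O: 1.289% × 100.0 = 1.289 pbw
  PbO: 1.559% × 100.0 = 1.559 pbw
  SiO2: 46.32% × 100.0 = 46.32 pbw
Mass-balance tally per oxide on the weights just shown, against the basis in use (every target is met by its sum given rounding of the digits):
  MgO: 14.86·0.4764 + 62.65·0.3175 = 26.97 pbw (target 26.97 pbw)
  K2O: 15.06·0.6825 = 10.28 pbw (target 10.28 pbw)
  ZrO2: 20.25·0.6706 = 13.58 pbw (target 13.58 pbw)
  Na2O: 2.967·0.4344 = 1.289 pbw (target 1.289 pbw)
  PbO: 1.596·0.9771 = 1.559 pbw (target 1.559 pbw)
  SiO2: 62.65·0.6332 + 20.25·0.3284 = 46.32 pbw (target 46.32 pbw)
Glass-mass sanity pass: whole batch net of LOI = 100.0 pbw (per-oxide target masses sum to 100.0 pbw; against the stated basis, 100.0 pbw — a pure rounding effect).
Batch grand total — Σ batch = 117.4 pbw; ignition loss, Σ(batch × LOI) = 17.39 pbw; yield: glass divided by total = 85.19%.

Batch per 100.0 pbw glass melt:
  MgCO3: 14.86 pbw
  talc: 62.65 pbw
  minium: 1.596 pbw
  Na2SO4: 2.967 pbw
  ZrSiO4: 20.25 pbw
  pearl ash: 15.06 pbw
Total batch = 117.4 pbw; LOI loss = 17.39 pbw; yield = 85.19%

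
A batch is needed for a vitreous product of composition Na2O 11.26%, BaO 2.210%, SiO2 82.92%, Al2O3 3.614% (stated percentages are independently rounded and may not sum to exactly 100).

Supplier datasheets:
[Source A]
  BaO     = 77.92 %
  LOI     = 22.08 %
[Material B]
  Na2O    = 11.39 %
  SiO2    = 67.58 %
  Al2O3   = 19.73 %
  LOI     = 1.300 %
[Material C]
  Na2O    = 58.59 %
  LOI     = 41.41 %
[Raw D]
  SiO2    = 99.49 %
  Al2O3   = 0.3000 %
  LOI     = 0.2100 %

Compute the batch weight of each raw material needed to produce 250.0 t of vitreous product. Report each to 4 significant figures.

In-progress results are displayed rounded to four significant digits in the printout. The whole derivation holds full precision all the way through — exactly one rounding is applied to each reported value; the derived quantities, which include four oxide percentages, LOI, glass mass, totals, the yield, are recomputed in full float precision, as set out in problem or answer, from the batch weights for 250.0 t of glass.
Oxide mass targets, per 250.0 t vitreous product:
  Na2O: 11.26% × 250.0 = 28.15 t
  BaO: 2.210% × 250.0 = 5.525 t
  SiO2: 82.92% × 250.0 = 207.3 t
  Al2O3: 3.614% × 250.0 = 9.035 t
Oxide-by-oxide audit given the weights on record, relative to the basis at hand (every target is met by its sum exact up to rounding of places):
  Na2O: 43.07·0.1139 + 39.67·0.5859 = 28.15 t (target 28.15 t)
  BaO: 7.091·0.7792 = 5.525 t (target 5.525 t)
  SiO2: 43.07·0.6758 + 179.1·0.9949 = 207.3 t (target 207.3 t)
  Al2O3: 43.07·0.1973 + 179.1·0.003000 = 9.035 t (target 9.035 t)
The glass-mass cross-check: batch Σ − ignition loss = 250.0 t (targets for the oxides total 250.0 t; against the stated basis, 250.0 t — gaps are rounding artifacts).
Batch grand total — Σ batch = 268.9 t; LOI loss = Σ batch·LOI = 18.93 t; glass ÷ batch gives a yield of 92.96%.

Batch per 250.0 t vitreous product:
  Source A: 7.091 t
  Material B: 43.07 t
  Material C: 39.67 t
  Raw D: 179.1 t
Total batch = 268.9 t; LOI loss = 18.93 t; yield = 92.96%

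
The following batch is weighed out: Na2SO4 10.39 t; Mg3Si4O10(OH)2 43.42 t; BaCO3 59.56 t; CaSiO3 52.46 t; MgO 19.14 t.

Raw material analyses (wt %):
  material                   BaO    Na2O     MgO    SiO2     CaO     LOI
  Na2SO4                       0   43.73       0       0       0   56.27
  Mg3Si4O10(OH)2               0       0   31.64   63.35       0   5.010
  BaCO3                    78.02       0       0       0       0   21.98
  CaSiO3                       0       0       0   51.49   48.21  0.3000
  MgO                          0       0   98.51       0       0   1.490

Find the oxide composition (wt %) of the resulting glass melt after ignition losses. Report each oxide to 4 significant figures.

Glass mass = 163.4 t (batch 185.0 − LOI 21.56).
Composition: BaO 28.44%, Na2O 2.780%, MgO 19.94%, SiO2 33.36%, CaO 15.48%

The working math maintains exact precision throughout — mid-chain values are displayed (rounded to 4 significant digits) within the worked lines; every reported value receives exactly one rounding — all derived quantities, including glass mass, the yield, five oxide percentages, the totals, ignition loss, are recomputed from the batch weights on 163.4 t of glass in exact precision as quoted within question or answer.
Oxide masses out of the charge:
  BaO: 59.56·0.7802 = 46.47 t
  Na2O: 10.39·0.4373 = 4.544 t
  MgO: 43.42·0.3164 + 19.14·0.9851 = 32.59 t
  SiO2: 43.42·0.6335 + 52.46·0.5149 = 54.52 t
  CaO: 52.46·0.4821 = 25.29 t
LOI: 10.39·0.5627 + 43.42·0.05010 + 59.56·0.2198 + 52.46·0.003000 + 19.14·0.01490 = 21.56 t
Glass mass = batch − LOI = 185.0 − 21.56 = 163.4 t (consistent with Σ oxide mass)
wt % = 100 × oxide mass / glass mass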